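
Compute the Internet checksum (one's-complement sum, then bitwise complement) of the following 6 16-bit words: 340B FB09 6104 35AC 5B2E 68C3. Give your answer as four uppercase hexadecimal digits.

One's-complement addition (fold any carry out of bit 15 back into bit 0):
  0x340B + 0xFB09 = 0x12F14 → wrap carry → 0x2F15
  0x2F15 + 0x6104 = 0x09019
  0x9019 + 0x35AC = 0x0C5C5
  0xC5C5 + 0x5B2E = 0x120F3 → wrap carry → 0x20F4
  0x20F4 + 0x68C3 = 0x089B7
One's-complement sum = 0x89B7.
Checksum = ~0x89B7 & 0xFFFF = 0x7648.

7648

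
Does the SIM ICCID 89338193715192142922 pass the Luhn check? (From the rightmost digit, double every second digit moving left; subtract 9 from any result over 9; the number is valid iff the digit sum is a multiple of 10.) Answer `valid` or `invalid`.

invalid

From the right, keep odd positions and double even positions (subtract 9 from any doubled value over 9):
  doubled (positions 2,4,...): 4 4 2 9 1 5 9 7 6 7 → sum 54
  kept (positions 1,3,...): 2 9 4 2 1 1 3 1 3 9 → sum 35
Total = 89.
89 mod 10 = 9, so the number is invalid.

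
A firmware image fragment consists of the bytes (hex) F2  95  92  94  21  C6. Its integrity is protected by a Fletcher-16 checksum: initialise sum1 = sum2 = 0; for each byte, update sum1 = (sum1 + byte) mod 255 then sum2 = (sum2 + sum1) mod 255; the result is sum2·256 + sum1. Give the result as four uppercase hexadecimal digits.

Running sums (mod 255):
  after byte 0 (F2): sum1=242, sum2=242
  after byte 1 (95): sum1=136, sum2=123
  after byte 2 (92): sum1=27, sum2=150
  after byte 3 (94): sum1=175, sum2=70
  after byte 4 (21): sum1=208, sum2=23
  after byte 5 (C6): sum1=151, sum2=174
Checksum = sum2·256 + sum1 = 174·256 + 151 = 44695 = 0xAE97.

AE97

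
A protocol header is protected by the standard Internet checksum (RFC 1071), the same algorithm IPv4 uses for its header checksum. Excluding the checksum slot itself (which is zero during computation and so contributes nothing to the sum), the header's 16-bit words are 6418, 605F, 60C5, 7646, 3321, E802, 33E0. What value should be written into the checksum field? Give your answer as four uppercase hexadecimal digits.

1578

One's-complement addition (fold any carry out of bit 15 back into bit 0):
  0x6418 + 0x605F = 0x0C477
  0xC477 + 0x60C5 = 0x1253C → wrap carry → 0x253D
  0x253D + 0x7646 = 0x09B83
  0x9B83 + 0x3321 = 0x0CEA4
  0xCEA4 + 0xE802 = 0x1B6A6 → wrap carry → 0xB6A7
  0xB6A7 + 0x33E0 = 0x0EA87
One's-complement sum = 0xEA87.
Checksum = ~0xEA87 & 0xFFFF = 0x1578.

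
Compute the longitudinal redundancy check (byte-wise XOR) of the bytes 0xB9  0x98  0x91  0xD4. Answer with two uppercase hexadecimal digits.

64

XOR the bytes together:
  start with 0xB9
  0xB9 ⊕ 0x98 = 0x21
  0x21 ⊕ 0x91 = 0xB0
  0xB0 ⊕ 0xD4 = 0x64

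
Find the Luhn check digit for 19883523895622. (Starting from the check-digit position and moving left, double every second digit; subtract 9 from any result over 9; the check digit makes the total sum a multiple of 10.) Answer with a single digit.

2

Partial digits right→left: 2 2 6 5 9 8 3 2 5 3 8 8 9 1
Double every second digit counting from the check-digit position (so the 1st, 3rd, 5th, ... of the partial from the right).
  doubled (with −9 where >9): 4 3 9 6 1 7 9 → sum 39
  kept as-is: 2 5 8 2 3 8 1 → sum 29
Total = 39 + 29 = 68.
Check digit = (10 − (68 mod 10)) mod 10 = 2.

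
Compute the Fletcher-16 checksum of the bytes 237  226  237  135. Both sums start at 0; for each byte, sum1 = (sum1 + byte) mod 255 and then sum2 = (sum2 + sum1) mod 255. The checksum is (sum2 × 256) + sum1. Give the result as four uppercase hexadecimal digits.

C346

Running sums (mod 255):
  after byte 0 (237): sum1=237, sum2=237
  after byte 1 (226): sum1=208, sum2=190
  after byte 2 (237): sum1=190, sum2=125
  after byte 3 (135): sum1=70, sum2=195
Checksum = sum2·256 + sum1 = 195·256 + 70 = 49990 = 0xC346.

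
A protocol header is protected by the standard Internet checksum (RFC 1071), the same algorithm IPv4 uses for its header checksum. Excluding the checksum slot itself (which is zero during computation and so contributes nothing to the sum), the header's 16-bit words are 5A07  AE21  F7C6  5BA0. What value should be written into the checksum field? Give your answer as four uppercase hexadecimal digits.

A46F

One's-complement addition (fold any carry out of bit 15 back into bit 0):
  0x5A07 + 0xAE21 = 0x10828 → wrap carry → 0x0829
  0x0829 + 0xF7C6 = 0x0FFEF
  0xFFEF + 0x5BA0 = 0x15B8F → wrap carry → 0x5B90
One's-complement sum = 0x5B90.
Checksum = ~0x5B90 & 0xFFFF = 0xA46F.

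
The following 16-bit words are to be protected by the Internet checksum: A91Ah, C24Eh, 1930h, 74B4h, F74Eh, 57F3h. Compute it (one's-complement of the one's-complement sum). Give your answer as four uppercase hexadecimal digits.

B76F

One's-complement addition (fold any carry out of bit 15 back into bit 0):
  0xA91A + 0xC24E = 0x16B68 → wrap carry → 0x6B69
  0x6B69 + 0x1930 = 0x08499
  0x8499 + 0x74B4 = 0x0F94D
  0xF94D + 0xF74E = 0x1F09B → wrap carry → 0xF09C
  0xF09C + 0x57F3 = 0x1488F → wrap carry → 0x4890
One's-complement sum = 0x4890.
Checksum = ~0x4890 & 0xFFFF = 0xB76F.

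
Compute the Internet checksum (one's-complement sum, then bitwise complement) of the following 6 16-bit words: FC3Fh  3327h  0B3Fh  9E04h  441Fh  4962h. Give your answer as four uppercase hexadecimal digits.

One's-complement addition (fold any carry out of bit 15 back into bit 0):
  0xFC3F + 0x3327 = 0x12F66 → wrap carry → 0x2F67
  0x2F67 + 0x0B3F = 0x03AA6
  0x3AA6 + 0x9E04 = 0x0D8AA
  0xD8AA + 0x441F = 0x11CC9 → wrap carry → 0x1CCA
  0x1CCA + 0x4962 = 0x0662C
One's-complement sum = 0x662C.
Checksum = ~0x662C & 0xFFFF = 0x99D3.

99D3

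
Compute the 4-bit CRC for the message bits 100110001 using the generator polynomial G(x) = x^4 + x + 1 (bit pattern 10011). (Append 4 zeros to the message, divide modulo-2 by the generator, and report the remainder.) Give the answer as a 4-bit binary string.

Append 4 zeros: 1001100010000. Divide by 10011 (XOR where the leading bit is 1):
  pos 0: 10011 XOR 10011 = 00000
  pos 8: 10000 XOR 10011 = 00011
Remainder (last 4 bits) = 0011. This is the CRC / FCS.

0011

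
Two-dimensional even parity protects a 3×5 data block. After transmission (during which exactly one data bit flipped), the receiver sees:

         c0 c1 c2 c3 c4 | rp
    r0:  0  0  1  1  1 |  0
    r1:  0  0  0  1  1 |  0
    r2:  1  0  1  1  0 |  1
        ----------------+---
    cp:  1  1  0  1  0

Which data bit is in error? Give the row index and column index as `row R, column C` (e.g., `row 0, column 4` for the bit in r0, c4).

row 0, column 1

Recompute each row's even parity and compare to rp:
  r0: data parity 1, sent rp 0 → mismatch
  r1: data parity 0, sent rp 0 → ok
  r2: data parity 1, sent rp 1 → ok
Recompute each column's even parity and compare to cp:
  c0: data parity 1, sent cp 1 → ok
  c1: data parity 0, sent cp 1 → mismatch
  c2: data parity 0, sent cp 0 → ok
  c3: data parity 1, sent cp 1 → ok
  c4: data parity 0, sent cp 0 → ok
Exactly one row (r0) and one column (c1) fail → the flipped bit is at their intersection.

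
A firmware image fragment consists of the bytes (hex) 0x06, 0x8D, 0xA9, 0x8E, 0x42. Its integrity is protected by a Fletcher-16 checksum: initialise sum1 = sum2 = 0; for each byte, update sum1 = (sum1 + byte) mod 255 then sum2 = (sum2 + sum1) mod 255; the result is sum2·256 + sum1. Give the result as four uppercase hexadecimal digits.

B00E

Running sums (mod 255):
  after byte 0 (0x06): sum1=6, sum2=6
  after byte 1 (0x8D): sum1=147, sum2=153
  after byte 2 (0xA9): sum1=61, sum2=214
  after byte 3 (0x8E): sum1=203, sum2=162
  after byte 4 (0x42): sum1=14, sum2=176
Checksum = sum2·256 + sum1 = 176·256 + 14 = 45070 = 0xB00E.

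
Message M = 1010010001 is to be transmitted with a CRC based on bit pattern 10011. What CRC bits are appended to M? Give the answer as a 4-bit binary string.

Append 4 zeros: 10100100010000. Divide by 10011 (XOR where the leading bit is 1):
  pos 0: 10100 XOR 10011 = 00111
  pos 2: 11110 XOR 10011 = 01101
  pos 3: 11010 XOR 10011 = 01001
  pos 4: 10010 XOR 10011 = 00001
  pos 8: 11000 XOR 10011 = 01011
  pos 9: 10110 XOR 10011 = 00101
Remainder (last 4 bits) = 0101. This is the CRC / FCS.

0101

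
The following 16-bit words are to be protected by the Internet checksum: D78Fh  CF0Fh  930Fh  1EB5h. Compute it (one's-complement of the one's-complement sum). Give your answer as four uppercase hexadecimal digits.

A79B

One's-complement addition (fold any carry out of bit 15 back into bit 0):
  0xD78F + 0xCF0F = 0x1A69E → wrap carry → 0xA69F
  0xA69F + 0x930F = 0x139AE → wrap carry → 0x39AF
  0x39AF + 0x1EB5 = 0x05864
One's-complement sum = 0x5864.
Checksum = ~0x5864 & 0xFFFF = 0xA79B.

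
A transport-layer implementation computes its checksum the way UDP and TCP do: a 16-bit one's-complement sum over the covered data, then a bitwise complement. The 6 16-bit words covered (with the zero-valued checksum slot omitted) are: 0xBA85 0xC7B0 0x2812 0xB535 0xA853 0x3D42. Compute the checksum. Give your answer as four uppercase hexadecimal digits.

One's-complement addition (fold any carry out of bit 15 back into bit 0):
  0xBA85 + 0xC7B0 = 0x18235 → wrap carry → 0x8236
  0x8236 + 0x2812 = 0x0AA48
  0xAA48 + 0xB535 = 0x15F7D → wrap carry → 0x5F7E
  0x5F7E + 0xA853 = 0x107D1 → wrap carry → 0x07D2
  0x07D2 + 0x3D42 = 0x04514
One's-complement sum = 0x4514.
Checksum = ~0x4514 & 0xFFFF = 0xBAEB.

BAEB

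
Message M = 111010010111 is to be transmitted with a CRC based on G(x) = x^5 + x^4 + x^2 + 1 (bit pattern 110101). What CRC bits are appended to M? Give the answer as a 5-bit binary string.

11101

Append 5 zeros: 11101001011100000. Divide by 110101 (XOR where the leading bit is 1):
  pos 0: 111010 XOR 110101 = 001111
  pos 2: 111101 XOR 110101 = 001000
  pos 4: 100001 XOR 110101 = 010100
  pos 5: 101001 XOR 110101 = 011100
  pos 6: 111001 XOR 110101 = 001100
  pos 8: 110000 XOR 110101 = 000101
  pos 11: 101000 XOR 110101 = 011101
Remainder (last 5 bits) = 11101. This is the CRC / FCS.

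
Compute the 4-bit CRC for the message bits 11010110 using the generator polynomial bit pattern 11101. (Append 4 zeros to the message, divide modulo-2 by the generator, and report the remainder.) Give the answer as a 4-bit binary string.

1110

Append 4 zeros: 110101100000. Divide by 11101 (XOR where the leading bit is 1):
  pos 0: 11010 XOR 11101 = 00111
  pos 2: 11111 XOR 11101 = 00010
  pos 5: 10000 XOR 11101 = 01101
  pos 6: 11010 XOR 11101 = 00111
Remainder (last 4 bits) = 1110. This is the CRC / FCS.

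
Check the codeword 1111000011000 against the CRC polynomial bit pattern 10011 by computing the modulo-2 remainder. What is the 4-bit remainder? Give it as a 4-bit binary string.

Modulo-2 division of 1111000011000 by 10011:
  pos 0: 11110 XOR 10011 = 01101
  pos 1: 11010 XOR 10011 = 01001
  pos 2: 10010 XOR 10011 = 00001
  pos 6: 10110 XOR 10011 = 00101
  pos 8: 10100 XOR 10011 = 00111
Remainder = 0111 (nonzero — an error is detected).

0111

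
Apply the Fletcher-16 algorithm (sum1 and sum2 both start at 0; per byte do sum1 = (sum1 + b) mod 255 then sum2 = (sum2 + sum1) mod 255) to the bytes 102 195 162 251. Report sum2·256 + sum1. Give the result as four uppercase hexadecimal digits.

Running sums (mod 255):
  after byte 0 (102): sum1=102, sum2=102
  after byte 1 (195): sum1=42, sum2=144
  after byte 2 (162): sum1=204, sum2=93
  after byte 3 (251): sum1=200, sum2=38
Checksum = sum2·256 + sum1 = 38·256 + 200 = 9928 = 0x26C8.

26C8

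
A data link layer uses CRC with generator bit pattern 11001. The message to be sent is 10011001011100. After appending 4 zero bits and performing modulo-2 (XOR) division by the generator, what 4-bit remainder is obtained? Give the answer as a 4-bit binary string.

0010

Append 4 zeros: 100110010111000000. Divide by 11001 (XOR where the leading bit is 1):
  pos 0: 10011 XOR 11001 = 01010
  pos 1: 10100 XOR 11001 = 01101
  pos 2: 11010 XOR 11001 = 00011
  pos 5: 11101 XOR 11001 = 00100
  pos 7: 10011 XOR 11001 = 01010
  pos 8: 10100 XOR 11001 = 01101
  pos 9: 11010 XOR 11001 = 00011
  pos 12: 11000 XOR 11001 = 00001
Remainder (last 4 bits) = 0010. This is the CRC / FCS.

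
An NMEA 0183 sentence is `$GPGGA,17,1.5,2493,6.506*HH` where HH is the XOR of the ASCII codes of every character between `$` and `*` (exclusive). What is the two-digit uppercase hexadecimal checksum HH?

XOR the ASCII codes of the payload characters:
  'G' = 0x47 → acc = 0x47
  'P' = 0x50 → acc = 0x17
  'G' = 0x47 → acc = 0x50
  'G' = 0x47 → acc = 0x17
  'A' = 0x41 → acc = 0x56
  ',' = 0x2C → acc = 0x7A
  '1' = 0x31 → acc = 0x4B
  '7' = 0x37 → acc = 0x7C
  ',' = 0x2C → acc = 0x50
  '1' = 0x31 → acc = 0x61
  '.' = 0x2E → acc = 0x4F
  '5' = 0x35 → acc = 0x7A
  ',' = 0x2C → acc = 0x56
  '2' = 0x32 → acc = 0x64
  '4' = 0x34 → acc = 0x50
  '9' = 0x39 → acc = 0x69
  '3' = 0x33 → acc = 0x5A
  ',' = 0x2C → acc = 0x76
  '6' = 0x36 → acc = 0x40
  '.' = 0x2E → acc = 0x6E
  '5' = 0x35 → acc = 0x5B
  '0' = 0x30 → acc = 0x6B
  '6' = 0x36 → acc = 0x5D
Checksum = 0x5D.

5D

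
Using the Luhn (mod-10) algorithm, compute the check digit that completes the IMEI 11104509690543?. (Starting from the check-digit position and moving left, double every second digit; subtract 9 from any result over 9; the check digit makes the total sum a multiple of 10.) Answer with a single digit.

6

Partial digits right→left: 3 4 5 0 9 6 9 0 5 4 0 1 1 1
Double every second digit counting from the check-digit position (so the 1st, 3rd, 5th, ... of the partial from the right).
  doubled (with −9 where >9): 6 1 9 9 1 0 2 → sum 28
  kept as-is: 4 0 6 0 4 1 1 → sum 16
Total = 28 + 16 = 44.
Check digit = (10 − (44 mod 10)) mod 10 = 6.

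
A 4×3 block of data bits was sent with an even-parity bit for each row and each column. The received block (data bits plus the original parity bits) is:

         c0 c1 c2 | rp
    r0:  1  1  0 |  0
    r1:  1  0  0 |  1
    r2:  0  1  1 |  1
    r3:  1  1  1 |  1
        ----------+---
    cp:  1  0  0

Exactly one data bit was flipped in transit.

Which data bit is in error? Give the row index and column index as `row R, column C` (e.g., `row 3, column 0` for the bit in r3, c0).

row 2, column 1

Recompute each row's even parity and compare to rp:
  r0: data parity 0, sent rp 0 → ok
  r1: data parity 1, sent rp 1 → ok
  r2: data parity 0, sent rp 1 → mismatch
  r3: data parity 1, sent rp 1 → ok
Recompute each column's even parity and compare to cp:
  c0: data parity 1, sent cp 1 → ok
  c1: data parity 1, sent cp 0 → mismatch
  c2: data parity 0, sent cp 0 → ok
Exactly one row (r2) and one column (c1) fail → the flipped bit is at their intersection.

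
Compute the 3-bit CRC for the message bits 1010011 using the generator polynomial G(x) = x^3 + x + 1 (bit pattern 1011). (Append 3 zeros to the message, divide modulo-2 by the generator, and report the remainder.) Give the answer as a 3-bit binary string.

000

Append 3 zeros: 1010011000. Divide by 1011 (XOR where the leading bit is 1):
  pos 0: 1010 XOR 1011 = 0001
  pos 3: 1011 XOR 1011 = 0000
Remainder (last 3 bits) = 000. This is the CRC / FCS.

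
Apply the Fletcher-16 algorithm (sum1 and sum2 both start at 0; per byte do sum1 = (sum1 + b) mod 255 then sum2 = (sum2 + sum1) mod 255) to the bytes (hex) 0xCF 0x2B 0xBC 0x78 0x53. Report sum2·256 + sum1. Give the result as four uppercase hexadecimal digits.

3683

Running sums (mod 255):
  after byte 0 (0xCF): sum1=207, sum2=207
  after byte 1 (0x2B): sum1=250, sum2=202
  after byte 2 (0xBC): sum1=183, sum2=130
  after byte 3 (0x78): sum1=48, sum2=178
  after byte 4 (0x53): sum1=131, sum2=54
Checksum = sum2·256 + sum1 = 54·256 + 131 = 13955 = 0x3683.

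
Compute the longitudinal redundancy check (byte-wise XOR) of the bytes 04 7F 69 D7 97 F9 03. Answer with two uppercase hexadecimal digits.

XOR the bytes together:
  start with 0x04
  0x04 ⊕ 0x7F = 0x7B
  0x7B ⊕ 0x69 = 0x12
  0x12 ⊕ 0xD7 = 0xC5
  0xC5 ⊕ 0x97 = 0x52
  0x52 ⊕ 0xF9 = 0xAB
  0xAB ⊕ 0x03 = 0xA8

A8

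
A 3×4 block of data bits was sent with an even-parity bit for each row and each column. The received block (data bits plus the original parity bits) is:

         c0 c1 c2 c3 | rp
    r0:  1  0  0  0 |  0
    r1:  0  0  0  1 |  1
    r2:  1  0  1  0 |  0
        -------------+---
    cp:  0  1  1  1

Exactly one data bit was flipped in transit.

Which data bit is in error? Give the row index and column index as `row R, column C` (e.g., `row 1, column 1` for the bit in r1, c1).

row 0, column 1

Recompute each row's even parity and compare to rp:
  r0: data parity 1, sent rp 0 → mismatch
  r1: data parity 1, sent rp 1 → ok
  r2: data parity 0, sent rp 0 → ok
Recompute each column's even parity and compare to cp:
  c0: data parity 0, sent cp 0 → ok
  c1: data parity 0, sent cp 1 → mismatch
  c2: data parity 1, sent cp 1 → ok
  c3: data parity 1, sent cp 1 → ok
Exactly one row (r0) and one column (c1) fail → the flipped bit is at their intersection.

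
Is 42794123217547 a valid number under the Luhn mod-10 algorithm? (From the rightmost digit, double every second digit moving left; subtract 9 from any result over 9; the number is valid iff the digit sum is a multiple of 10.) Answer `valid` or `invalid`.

From the right, keep odd positions and double even positions (subtract 9 from any doubled value over 9):
  doubled (positions 2,4,...): 8 5 4 4 8 5 8 → sum 42
  kept (positions 1,3,...): 7 5 1 3 1 9 2 → sum 28
Total = 70.
70 mod 10 = 0, so the number is valid.

valid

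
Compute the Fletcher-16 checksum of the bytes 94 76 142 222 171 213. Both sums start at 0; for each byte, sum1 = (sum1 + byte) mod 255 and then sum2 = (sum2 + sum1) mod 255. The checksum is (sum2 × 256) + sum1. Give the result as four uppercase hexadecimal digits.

B799

Running sums (mod 255):
  after byte 0 (94): sum1=94, sum2=94
  after byte 1 (76): sum1=170, sum2=9
  after byte 2 (142): sum1=57, sum2=66
  after byte 3 (222): sum1=24, sum2=90
  after byte 4 (171): sum1=195, sum2=30
  after byte 5 (213): sum1=153, sum2=183
Checksum = sum2·256 + sum1 = 183·256 + 153 = 47001 = 0xB799.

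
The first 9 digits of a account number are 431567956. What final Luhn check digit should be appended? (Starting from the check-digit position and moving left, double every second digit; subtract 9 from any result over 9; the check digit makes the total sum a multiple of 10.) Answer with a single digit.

5

Partial digits right→left: 6 5 9 7 6 5 1 3 4
Double every second digit counting from the check-digit position (so the 1st, 3rd, 5th, ... of the partial from the right).
  doubled (with −9 where >9): 3 9 3 2 8 → sum 25
  kept as-is: 5 7 5 3 → sum 20
Total = 25 + 20 = 45.
Check digit = (10 − (45 mod 10)) mod 10 = 5.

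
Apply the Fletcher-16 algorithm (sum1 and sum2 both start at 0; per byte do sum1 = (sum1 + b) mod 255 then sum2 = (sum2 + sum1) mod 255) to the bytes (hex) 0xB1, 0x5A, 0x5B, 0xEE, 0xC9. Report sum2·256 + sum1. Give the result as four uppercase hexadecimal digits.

9B20

Running sums (mod 255):
  after byte 0 (0xB1): sum1=177, sum2=177
  after byte 1 (0x5A): sum1=12, sum2=189
  after byte 2 (0x5B): sum1=103, sum2=37
  after byte 3 (0xEE): sum1=86, sum2=123
  after byte 4 (0xC9): sum1=32, sum2=155
Checksum = sum2·256 + sum1 = 155·256 + 32 = 39712 = 0x9B20.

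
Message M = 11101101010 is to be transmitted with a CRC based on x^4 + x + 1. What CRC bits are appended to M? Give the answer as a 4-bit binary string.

1011

Append 4 zeros: 111011010100000. Divide by 10011 (XOR where the leading bit is 1):
  pos 0: 11101 XOR 10011 = 01110
  pos 1: 11101 XOR 10011 = 01110
  pos 2: 11100 XOR 10011 = 01111
  pos 3: 11111 XOR 10011 = 01100
  pos 4: 11000 XOR 10011 = 01011
  pos 5: 10111 XOR 10011 = 00100
  pos 7: 10000 XOR 10011 = 00011
  pos 10: 11000 XOR 10011 = 01011
Remainder (last 4 bits) = 1011. This is the CRC / FCS.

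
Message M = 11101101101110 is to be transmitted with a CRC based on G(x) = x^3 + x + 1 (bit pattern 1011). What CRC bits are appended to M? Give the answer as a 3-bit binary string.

Append 3 zeros: 11101101101110000. Divide by 1011 (XOR where the leading bit is 1):
  pos 0: 1110 XOR 1011 = 0101
  pos 1: 1011 XOR 1011 = 0000
  pos 5: 1011 XOR 1011 = 0000
  pos 10: 1110 XOR 1011 = 0101
  pos 11: 1010 XOR 1011 = 0001
Remainder (last 3 bits) = 100. This is the CRC / FCS.

100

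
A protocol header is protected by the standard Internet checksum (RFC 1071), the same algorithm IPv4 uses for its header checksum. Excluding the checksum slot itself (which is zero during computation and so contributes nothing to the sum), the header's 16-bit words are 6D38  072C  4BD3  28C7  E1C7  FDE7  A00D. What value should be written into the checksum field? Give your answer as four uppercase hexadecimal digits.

One's-complement addition (fold any carry out of bit 15 back into bit 0):
  0x6D38 + 0x072C = 0x07464
  0x7464 + 0x4BD3 = 0x0C037
  0xC037 + 0x28C7 = 0x0E8FE
  0xE8FE + 0xE1C7 = 0x1CAC5 → wrap carry → 0xCAC6
  0xCAC6 + 0xFDE7 = 0x1C8AD → wrap carry → 0xC8AE
  0xC8AE + 0xA00D = 0x168BB → wrap carry → 0x68BC
One's-complement sum = 0x68BC.
Checksum = ~0x68BC & 0xFFFF = 0x9743.

9743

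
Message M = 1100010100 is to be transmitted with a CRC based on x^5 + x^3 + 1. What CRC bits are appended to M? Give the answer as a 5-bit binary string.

00110

Append 5 zeros: 110001010000000. Divide by 101001 (XOR where the leading bit is 1):
  pos 0: 110001 XOR 101001 = 011000
  pos 1: 110000 XOR 101001 = 011001
  pos 2: 110011 XOR 101001 = 011010
  pos 3: 110100 XOR 101001 = 011101
  pos 4: 111010 XOR 101001 = 010011
  pos 5: 100110 XOR 101001 = 001111
  pos 7: 111100 XOR 101001 = 010101
  pos 8: 101010 XOR 101001 = 000011
Remainder (last 5 bits) = 00110. This is the CRC / FCS.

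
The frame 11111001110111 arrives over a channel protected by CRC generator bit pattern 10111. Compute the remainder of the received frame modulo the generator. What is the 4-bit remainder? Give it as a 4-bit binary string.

1011

Modulo-2 division of 11111001110111 by 10111:
  pos 0: 11111 XOR 10111 = 01000
  pos 1: 10000 XOR 10111 = 00111
  pos 3: 11101 XOR 10111 = 01010
  pos 4: 10101 XOR 10111 = 00010
  pos 7: 10101 XOR 10111 = 00010
Remainder = 1011 (nonzero — an error is detected).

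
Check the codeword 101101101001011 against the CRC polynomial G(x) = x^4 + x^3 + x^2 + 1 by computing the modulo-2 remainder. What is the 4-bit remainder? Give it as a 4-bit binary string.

Modulo-2 division of 101101101001011 by 11101:
  pos 0: 10110 XOR 11101 = 01011
  pos 1: 10111 XOR 11101 = 01010
  pos 2: 10101 XOR 11101 = 01000
  pos 3: 10000 XOR 11101 = 01101
  pos 4: 11011 XOR 11101 = 00110
  pos 6: 11000 XOR 11101 = 00101
  pos 8: 10110 XOR 11101 = 01011
  pos 9: 10111 XOR 11101 = 01010
  pos 10: 10101 XOR 11101 = 01000
Remainder = 1000 (nonzero — an error is detected).

1000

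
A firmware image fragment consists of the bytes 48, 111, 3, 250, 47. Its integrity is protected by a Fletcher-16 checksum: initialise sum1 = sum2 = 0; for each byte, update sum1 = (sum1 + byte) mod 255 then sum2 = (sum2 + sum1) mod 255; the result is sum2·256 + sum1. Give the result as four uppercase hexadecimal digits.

Running sums (mod 255):
  after byte 0 (48): sum1=48, sum2=48
  after byte 1 (111): sum1=159, sum2=207
  after byte 2 (3): sum1=162, sum2=114
  after byte 3 (250): sum1=157, sum2=16
  after byte 4 (47): sum1=204, sum2=220
Checksum = sum2·256 + sum1 = 220·256 + 204 = 56524 = 0xDCCC.

DCCC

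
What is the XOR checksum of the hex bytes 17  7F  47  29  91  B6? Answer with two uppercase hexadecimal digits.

21

XOR the bytes together:
  start with 0x17
  0x17 ⊕ 0x7F = 0x68
  0x68 ⊕ 0x47 = 0x2F
  0x2F ⊕ 0x29 = 0x06
  0x06 ⊕ 0x91 = 0x97
  0x97 ⊕ 0xB6 = 0x21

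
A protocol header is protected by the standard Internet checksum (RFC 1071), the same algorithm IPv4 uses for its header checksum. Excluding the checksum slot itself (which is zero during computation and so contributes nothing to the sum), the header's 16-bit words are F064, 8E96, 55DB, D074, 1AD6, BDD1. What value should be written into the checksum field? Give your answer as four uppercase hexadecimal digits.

820C

One's-complement addition (fold any carry out of bit 15 back into bit 0):
  0xF064 + 0x8E96 = 0x17EFA → wrap carry → 0x7EFB
  0x7EFB + 0x55DB = 0x0D4D6
  0xD4D6 + 0xD074 = 0x1A54A → wrap carry → 0xA54B
  0xA54B + 0x1AD6 = 0x0C021
  0xC021 + 0xBDD1 = 0x17DF2 → wrap carry → 0x7DF3
One's-complement sum = 0x7DF3.
Checksum = ~0x7DF3 & 0xFFFF = 0x820C.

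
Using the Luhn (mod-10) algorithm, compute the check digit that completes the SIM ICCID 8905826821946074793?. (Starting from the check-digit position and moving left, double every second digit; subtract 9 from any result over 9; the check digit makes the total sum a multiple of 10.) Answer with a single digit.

9

Partial digits right→left: 3 9 7 4 7 0 6 4 9 1 2 8 6 2 8 5 0 9 8
Double every second digit counting from the check-digit position (so the 1st, 3rd, 5th, ... of the partial from the right).
  doubled (with −9 where >9): 6 5 5 3 9 4 3 7 0 7 → sum 49
  kept as-is: 9 4 0 4 1 8 2 5 9 → sum 42
Total = 49 + 42 = 91.
Check digit = (10 − (91 mod 10)) mod 10 = 9.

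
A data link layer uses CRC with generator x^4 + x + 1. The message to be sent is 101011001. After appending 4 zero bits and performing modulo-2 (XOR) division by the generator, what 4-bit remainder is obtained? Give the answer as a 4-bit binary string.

Append 4 zeros: 1010110010000. Divide by 10011 (XOR where the leading bit is 1):
  pos 0: 10101 XOR 10011 = 00110
  pos 2: 11010 XOR 10011 = 01001
  pos 3: 10010 XOR 10011 = 00001
  pos 7: 11000 XOR 10011 = 01011
  pos 8: 10110 XOR 10011 = 00101
Remainder (last 4 bits) = 0101. This is the CRC / FCS.

0101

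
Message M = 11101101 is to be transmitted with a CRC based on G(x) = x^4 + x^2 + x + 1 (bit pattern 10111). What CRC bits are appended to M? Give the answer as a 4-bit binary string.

0110

Append 4 zeros: 111011010000. Divide by 10111 (XOR where the leading bit is 1):
  pos 0: 11101 XOR 10111 = 01010
  pos 1: 10101 XOR 10111 = 00010
  pos 4: 10010 XOR 10111 = 00101
  pos 6: 10100 XOR 10111 = 00011
Remainder (last 4 bits) = 0110. This is the CRC / FCS.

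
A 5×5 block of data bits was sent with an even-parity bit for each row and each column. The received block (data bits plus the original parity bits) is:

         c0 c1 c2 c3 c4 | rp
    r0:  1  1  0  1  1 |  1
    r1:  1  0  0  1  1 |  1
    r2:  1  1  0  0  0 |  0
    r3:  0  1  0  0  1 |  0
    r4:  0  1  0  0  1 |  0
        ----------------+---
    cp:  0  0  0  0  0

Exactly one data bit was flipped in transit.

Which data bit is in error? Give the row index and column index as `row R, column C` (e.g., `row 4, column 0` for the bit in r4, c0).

Recompute each row's even parity and compare to rp:
  r0: data parity 0, sent rp 1 → mismatch
  r1: data parity 1, sent rp 1 → ok
  r2: data parity 0, sent rp 0 → ok
  r3: data parity 0, sent rp 0 → ok
  r4: data parity 0, sent rp 0 → ok
Recompute each column's even parity and compare to cp:
  c0: data parity 1, sent cp 0 → mismatch
  c1: data parity 0, sent cp 0 → ok
  c2: data parity 0, sent cp 0 → ok
  c3: data parity 0, sent cp 0 → ok
  c4: data parity 0, sent cp 0 → ok
Exactly one row (r0) and one column (c0) fail → the flipped bit is at their intersection.

row 0, column 0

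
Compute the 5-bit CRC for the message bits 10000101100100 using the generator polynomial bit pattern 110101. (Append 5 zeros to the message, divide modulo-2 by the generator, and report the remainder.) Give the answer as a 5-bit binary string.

Append 5 zeros: 1000010110010000000. Divide by 110101 (XOR where the leading bit is 1):
  pos 0: 100001 XOR 110101 = 010100
  pos 1: 101000 XOR 110101 = 011101
  pos 2: 111011 XOR 110101 = 001110
  pos 4: 111010 XOR 110101 = 001111
  pos 6: 111101 XOR 110101 = 001000
  pos 8: 100000 XOR 110101 = 010101
  pos 9: 101010 XOR 110101 = 011111
  pos 10: 111110 XOR 110101 = 001011
  pos 12: 101100 XOR 110101 = 011001
  pos 13: 110010 XOR 110101 = 000111
Remainder (last 5 bits) = 00111. This is the CRC / FCS.

00111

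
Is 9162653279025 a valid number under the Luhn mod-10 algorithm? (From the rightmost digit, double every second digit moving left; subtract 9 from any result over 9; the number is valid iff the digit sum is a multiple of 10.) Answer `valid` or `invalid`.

valid

From the right, keep odd positions and double even positions (subtract 9 from any doubled value over 9):
  doubled (positions 2,4,...): 4 9 4 1 4 2 → sum 24
  kept (positions 1,3,...): 5 0 7 3 6 6 9 → sum 36
Total = 60.
60 mod 10 = 0, so the number is valid.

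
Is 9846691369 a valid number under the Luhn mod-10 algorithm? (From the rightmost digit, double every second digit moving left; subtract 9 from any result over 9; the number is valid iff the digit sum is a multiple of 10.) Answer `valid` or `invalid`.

From the right, keep odd positions and double even positions (subtract 9 from any doubled value over 9):
  doubled (positions 2,4,...): 3 2 3 8 9 → sum 25
  kept (positions 1,3,...): 9 3 9 6 8 → sum 35
Total = 60.
60 mod 10 = 0, so the number is valid.

valid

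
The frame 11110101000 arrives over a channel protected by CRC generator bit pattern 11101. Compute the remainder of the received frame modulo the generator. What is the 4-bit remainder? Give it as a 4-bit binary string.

Modulo-2 division of 11110101000 by 11101:
  pos 0: 11110 XOR 11101 = 00011
  pos 3: 11101 XOR 11101 = 00000
Remainder = 0000 (zero — the frame passes the CRC check).

0000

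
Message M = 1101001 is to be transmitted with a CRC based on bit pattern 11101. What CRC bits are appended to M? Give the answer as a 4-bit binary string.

0000

Append 4 zeros: 11010010000. Divide by 11101 (XOR where the leading bit is 1):
  pos 0: 11010 XOR 11101 = 00111
  pos 2: 11101 XOR 11101 = 00000
Remainder (last 4 bits) = 0000. This is the CRC / FCS.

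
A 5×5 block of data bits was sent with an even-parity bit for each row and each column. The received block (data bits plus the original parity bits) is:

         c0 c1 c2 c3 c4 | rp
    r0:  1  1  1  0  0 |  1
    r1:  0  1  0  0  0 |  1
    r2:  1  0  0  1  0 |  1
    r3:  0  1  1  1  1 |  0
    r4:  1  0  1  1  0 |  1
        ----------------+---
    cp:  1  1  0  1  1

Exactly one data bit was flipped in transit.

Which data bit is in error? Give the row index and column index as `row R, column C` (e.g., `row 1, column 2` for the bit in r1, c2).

row 2, column 2

Recompute each row's even parity and compare to rp:
  r0: data parity 1, sent rp 1 → ok
  r1: data parity 1, sent rp 1 → ok
  r2: data parity 0, sent rp 1 → mismatch
  r3: data parity 0, sent rp 0 → ok
  r4: data parity 1, sent rp 1 → ok
Recompute each column's even parity and compare to cp:
  c0: data parity 1, sent cp 1 → ok
  c1: data parity 1, sent cp 1 → ok
  c2: data parity 1, sent cp 0 → mismatch
  c3: data parity 1, sent cp 1 → ok
  c4: data parity 1, sent cp 1 → ok
Exactly one row (r2) and one column (c2) fail → the flipped bit is at their intersection.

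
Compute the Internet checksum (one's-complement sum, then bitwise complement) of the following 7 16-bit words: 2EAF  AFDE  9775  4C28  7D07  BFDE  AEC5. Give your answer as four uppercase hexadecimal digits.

One's-complement addition (fold any carry out of bit 15 back into bit 0):
  0x2EAF + 0xAFDE = 0x0DE8D
  0xDE8D + 0x9775 = 0x17602 → wrap carry → 0x7603
  0x7603 + 0x4C28 = 0x0C22B
  0xC22B + 0x7D07 = 0x13F32 → wrap carry → 0x3F33
  0x3F33 + 0xBFDE = 0x0FF11
  0xFF11 + 0xAEC5 = 0x1ADD6 → wrap carry → 0xADD7
One's-complement sum = 0xADD7.
Checksum = ~0xADD7 & 0xFFFF = 0x5228.

5228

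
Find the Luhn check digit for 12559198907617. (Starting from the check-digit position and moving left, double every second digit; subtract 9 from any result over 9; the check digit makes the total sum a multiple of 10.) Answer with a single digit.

Partial digits right→left: 7 1 6 7 0 9 8 9 1 9 5 5 2 1
Double every second digit counting from the check-digit position (so the 1st, 3rd, 5th, ... of the partial from the right).
  doubled (with −9 where >9): 5 3 0 7 2 1 4 → sum 22
  kept as-is: 1 7 9 9 9 5 1 → sum 41
Total = 22 + 41 = 63.
Check digit = (10 − (63 mod 10)) mod 10 = 7.

7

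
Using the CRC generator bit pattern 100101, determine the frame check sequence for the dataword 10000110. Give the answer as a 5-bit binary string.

10000

Append 5 zeros: 1000011000000. Divide by 100101 (XOR where the leading bit is 1):
  pos 0: 100001 XOR 100101 = 000100
  pos 3: 100100 XOR 100101 = 000001
Remainder (last 5 bits) = 10000. This is the CRC / FCS.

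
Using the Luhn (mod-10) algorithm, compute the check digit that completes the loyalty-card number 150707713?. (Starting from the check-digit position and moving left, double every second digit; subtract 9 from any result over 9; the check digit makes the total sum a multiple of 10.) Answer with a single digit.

7

Partial digits right→left: 3 1 7 7 0 7 0 5 1
Double every second digit counting from the check-digit position (so the 1st, 3rd, 5th, ... of the partial from the right).
  doubled (with −9 where >9): 6 5 0 0 2 → sum 13
  kept as-is: 1 7 7 5 → sum 20
Total = 13 + 20 = 33.
Check digit = (10 − (33 mod 10)) mod 10 = 7.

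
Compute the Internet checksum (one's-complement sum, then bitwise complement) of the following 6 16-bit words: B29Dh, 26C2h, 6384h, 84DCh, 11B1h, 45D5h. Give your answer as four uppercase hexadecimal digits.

One's-complement addition (fold any carry out of bit 15 back into bit 0):
  0xB29D + 0x26C2 = 0x0D95F
  0xD95F + 0x6384 = 0x13CE3 → wrap carry → 0x3CE4
  0x3CE4 + 0x84DC = 0x0C1C0
  0xC1C0 + 0x11B1 = 0x0D371
  0xD371 + 0x45D5 = 0x11946 → wrap carry → 0x1947
One's-complement sum = 0x1947.
Checksum = ~0x1947 & 0xFFFF = 0xE6B8.

E6B8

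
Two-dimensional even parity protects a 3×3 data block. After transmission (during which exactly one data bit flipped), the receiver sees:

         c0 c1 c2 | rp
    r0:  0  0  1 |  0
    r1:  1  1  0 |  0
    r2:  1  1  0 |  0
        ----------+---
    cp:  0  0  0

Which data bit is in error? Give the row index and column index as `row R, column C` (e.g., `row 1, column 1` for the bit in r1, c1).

Recompute each row's even parity and compare to rp:
  r0: data parity 1, sent rp 0 → mismatch
  r1: data parity 0, sent rp 0 → ok
  r2: data parity 0, sent rp 0 → ok
Recompute each column's even parity and compare to cp:
  c0: data parity 0, sent cp 0 → ok
  c1: data parity 0, sent cp 0 → ok
  c2: data parity 1, sent cp 0 → mismatch
Exactly one row (r0) and one column (c2) fail → the flipped bit is at their intersection.

row 0, column 2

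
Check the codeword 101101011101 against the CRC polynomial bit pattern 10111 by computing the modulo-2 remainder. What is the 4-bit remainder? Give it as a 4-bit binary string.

Modulo-2 division of 101101011101 by 10111:
  pos 0: 10110 XOR 10111 = 00001
  pos 4: 11011 XOR 10111 = 01100
  pos 5: 11001 XOR 10111 = 01110
  pos 6: 11100 XOR 10111 = 01011
  pos 7: 10111 XOR 10111 = 00000
Remainder = 0000 (zero — the frame passes the CRC check).

0000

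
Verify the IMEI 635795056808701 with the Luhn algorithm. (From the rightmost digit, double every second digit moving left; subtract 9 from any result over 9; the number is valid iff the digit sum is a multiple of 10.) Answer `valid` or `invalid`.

invalid

From the right, keep odd positions and double even positions (subtract 9 from any doubled value over 9):
  doubled (positions 2,4,...): 0 7 7 1 1 5 6 → sum 27
  kept (positions 1,3,...): 1 7 0 6 0 9 5 6 → sum 34
Total = 61.
61 mod 10 = 1, so the number is invalid.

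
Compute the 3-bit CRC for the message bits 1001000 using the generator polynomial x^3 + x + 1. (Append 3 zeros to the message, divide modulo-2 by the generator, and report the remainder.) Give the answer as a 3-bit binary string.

001

Append 3 zeros: 1001000000. Divide by 1011 (XOR where the leading bit is 1):
  pos 0: 1001 XOR 1011 = 0010
  pos 2: 1000 XOR 1011 = 0011
  pos 4: 1100 XOR 1011 = 0111
  pos 5: 1110 XOR 1011 = 0101
  pos 6: 1010 XOR 1011 = 0001
Remainder (last 3 bits) = 001. This is the CRC / FCS.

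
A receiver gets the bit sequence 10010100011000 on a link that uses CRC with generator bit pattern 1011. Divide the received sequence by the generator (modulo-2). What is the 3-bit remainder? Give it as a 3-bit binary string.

Modulo-2 division of 10010100011000 by 1011:
  pos 0: 1001 XOR 1011 = 0010
  pos 2: 1001 XOR 1011 = 0010
  pos 4: 1000 XOR 1011 = 0011
  pos 6: 1101 XOR 1011 = 0110
  pos 7: 1101 XOR 1011 = 0110
  pos 8: 1100 XOR 1011 = 0111
  pos 9: 1110 XOR 1011 = 0101
  pos 10: 1010 XOR 1011 = 0001
Remainder = 001 (nonzero — an error is detected).

001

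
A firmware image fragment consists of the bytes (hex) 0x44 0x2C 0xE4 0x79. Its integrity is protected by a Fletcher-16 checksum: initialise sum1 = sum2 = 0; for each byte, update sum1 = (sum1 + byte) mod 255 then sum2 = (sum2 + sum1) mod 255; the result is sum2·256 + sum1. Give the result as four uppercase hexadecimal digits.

D8CE

Running sums (mod 255):
  after byte 0 (0x44): sum1=68, sum2=68
  after byte 1 (0x2C): sum1=112, sum2=180
  after byte 2 (0xE4): sum1=85, sum2=10
  after byte 3 (0x79): sum1=206, sum2=216
Checksum = sum2·256 + sum1 = 216·256 + 206 = 55502 = 0xD8CE.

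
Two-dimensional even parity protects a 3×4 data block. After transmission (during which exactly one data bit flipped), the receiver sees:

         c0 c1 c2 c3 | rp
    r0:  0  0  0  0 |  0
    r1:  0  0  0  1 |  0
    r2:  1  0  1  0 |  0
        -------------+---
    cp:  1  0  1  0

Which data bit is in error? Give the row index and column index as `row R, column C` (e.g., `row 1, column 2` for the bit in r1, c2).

Recompute each row's even parity and compare to rp:
  r0: data parity 0, sent rp 0 → ok
  r1: data parity 1, sent rp 0 → mismatch
  r2: data parity 0, sent rp 0 → ok
Recompute each column's even parity and compare to cp:
  c0: data parity 1, sent cp 1 → ok
  c1: data parity 0, sent cp 0 → ok
  c2: data parity 1, sent cp 1 → ok
  c3: data parity 1, sent cp 0 → mismatch
Exactly one row (r1) and one column (c3) fail → the flipped bit is at their intersection.

row 1, column 3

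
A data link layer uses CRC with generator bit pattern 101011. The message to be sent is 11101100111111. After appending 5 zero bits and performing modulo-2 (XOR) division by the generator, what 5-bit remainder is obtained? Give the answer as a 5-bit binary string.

Append 5 zeros: 1110110011111100000. Divide by 101011 (XOR where the leading bit is 1):
  pos 0: 111011 XOR 101011 = 010000
  pos 1: 100000 XOR 101011 = 001011
  pos 3: 101101 XOR 101011 = 000110
  pos 6: 110111 XOR 101011 = 011100
  pos 7: 111001 XOR 101011 = 010010
  pos 8: 100101 XOR 101011 = 001110
  pos 10: 111000 XOR 101011 = 010011
  pos 11: 100110 XOR 101011 = 001101
  pos 13: 110100 XOR 101011 = 011111
Remainder (last 5 bits) = 11111. This is the CRC / FCS.

11111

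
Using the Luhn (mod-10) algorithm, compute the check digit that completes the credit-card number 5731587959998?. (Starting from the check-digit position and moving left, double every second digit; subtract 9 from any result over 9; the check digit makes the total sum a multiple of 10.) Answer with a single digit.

Partial digits right→left: 8 9 9 9 5 9 7 8 5 1 3 7 5
Double every second digit counting from the check-digit position (so the 1st, 3rd, 5th, ... of the partial from the right).
  doubled (with −9 where >9): 7 9 1 5 1 6 1 → sum 30
  kept as-is: 9 9 9 8 1 7 → sum 43
Total = 30 + 43 = 73.
Check digit = (10 − (73 mod 10)) mod 10 = 7.

7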